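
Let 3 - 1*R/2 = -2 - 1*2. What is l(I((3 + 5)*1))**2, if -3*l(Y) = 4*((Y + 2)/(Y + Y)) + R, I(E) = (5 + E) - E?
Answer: 784/25 ≈ 31.360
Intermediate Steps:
R = 14 (R = 6 - 2*(-2 - 1*2) = 6 - 2*(-2 - 2) = 6 - 2*(-4) = 6 + 8 = 14)
I(E) = 5
l(Y) = -14/3 - 2*(2 + Y)/(3*Y) (l(Y) = -(4*((Y + 2)/(Y + Y)) + 14)/3 = -(4*((2 + Y)/((2*Y))) + 14)/3 = -(4*((2 + Y)*(1/(2*Y))) + 14)/3 = -(4*((2 + Y)/(2*Y)) + 14)/3 = -(2*(2 + Y)/Y + 14)/3 = -(14 + 2*(2 + Y)/Y)/3 = -14/3 - 2*(2 + Y)/(3*Y))
l(I((3 + 5)*1))**2 = ((4/3)*(-1 - 4*5)/5)**2 = ((4/3)*(1/5)*(-1 - 20))**2 = ((4/3)*(1/5)*(-21))**2 = (-28/5)**2 = 784/25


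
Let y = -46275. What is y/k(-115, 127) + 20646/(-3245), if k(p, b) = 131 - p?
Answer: -51747097/266090 ≈ -194.47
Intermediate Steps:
y/k(-115, 127) + 20646/(-3245) = -46275/(131 - 1*(-115)) + 20646/(-3245) = -46275/(131 + 115) + 20646*(-1/3245) = -46275/246 - 20646/3245 = -46275*1/246 - 20646/3245 = -15425/82 - 20646/3245 = -51747097/266090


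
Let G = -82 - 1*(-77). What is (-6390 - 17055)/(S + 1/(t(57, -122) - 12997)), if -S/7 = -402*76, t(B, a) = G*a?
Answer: -290413215/2649133367 ≈ -0.10963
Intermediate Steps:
G = -5 (G = -82 + 77 = -5)
t(B, a) = -5*a
S = 213864 (S = -(-2814)*76 = -7*(-30552) = 213864)
(-6390 - 17055)/(S + 1/(t(57, -122) - 12997)) = (-6390 - 17055)/(213864 + 1/(-5*(-122) - 12997)) = -23445/(213864 + 1/(610 - 12997)) = -23445/(213864 + 1/(-12387)) = -23445/(213864 - 1/12387) = -23445/2649133367/12387 = -23445*12387/2649133367 = -290413215/2649133367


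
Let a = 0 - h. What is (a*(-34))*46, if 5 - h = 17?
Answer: -18768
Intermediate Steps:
h = -12 (h = 5 - 1*17 = 5 - 17 = -12)
a = 12 (a = 0 - 1*(-12) = 0 + 12 = 12)
(a*(-34))*46 = (12*(-34))*46 = -408*46 = -18768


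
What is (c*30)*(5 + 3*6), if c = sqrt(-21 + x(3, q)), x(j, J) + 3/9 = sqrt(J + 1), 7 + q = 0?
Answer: 230*sqrt(-192 + 9*I*sqrt(6)) ≈ 182.66 + 3192.2*I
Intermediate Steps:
q = -7 (q = -7 + 0 = -7)
x(j, J) = -1/3 + sqrt(1 + J) (x(j, J) = -1/3 + sqrt(J + 1) = -1/3 + sqrt(1 + J))
c = sqrt(-64/3 + I*sqrt(6)) (c = sqrt(-21 + (-1/3 + sqrt(1 - 7))) = sqrt(-21 + (-1/3 + sqrt(-6))) = sqrt(-21 + (-1/3 + I*sqrt(6))) = sqrt(-64/3 + I*sqrt(6)) ≈ 0.26473 + 4.6264*I)
(c*30)*(5 + 3*6) = ((sqrt(-192 + 9*I*sqrt(6))/3)*30)*(5 + 3*6) = (10*sqrt(-192 + 9*I*sqrt(6)))*(5 + 18) = (10*sqrt(-192 + 9*I*sqrt(6)))*23 = 230*sqrt(-192 + 9*I*sqrt(6))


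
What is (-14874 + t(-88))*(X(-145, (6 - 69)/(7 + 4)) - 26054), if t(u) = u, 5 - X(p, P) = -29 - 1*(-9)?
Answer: 389445898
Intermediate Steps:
X(p, P) = 25 (X(p, P) = 5 - (-29 - 1*(-9)) = 5 - (-29 + 9) = 5 - 1*(-20) = 5 + 20 = 25)
(-14874 + t(-88))*(X(-145, (6 - 69)/(7 + 4)) - 26054) = (-14874 - 88)*(25 - 26054) = -14962*(-26029) = 389445898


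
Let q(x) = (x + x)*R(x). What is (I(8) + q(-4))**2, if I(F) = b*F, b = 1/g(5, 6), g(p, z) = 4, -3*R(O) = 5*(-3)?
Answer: 1444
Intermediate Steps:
R(O) = 5 (R(O) = -5*(-3)/3 = -1/3*(-15) = 5)
b = 1/4 ≈ 0.25000
q(x) = 10*x (q(x) = (x + x)*5 = (2*x)*5 = 10*x)
I(F) = F/4
(I(8) + q(-4))**2 = ((1/4)*8 + 10*(-4))**2 = (2 - 40)**2 = (-38)**2 = 1444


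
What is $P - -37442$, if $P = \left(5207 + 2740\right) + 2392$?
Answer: $47781$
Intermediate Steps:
$P = 10339$ ($P = 7947 + 2392 = 10339$)
$P - -37442 = 10339 - -37442 = 10339 + 37442 = 47781$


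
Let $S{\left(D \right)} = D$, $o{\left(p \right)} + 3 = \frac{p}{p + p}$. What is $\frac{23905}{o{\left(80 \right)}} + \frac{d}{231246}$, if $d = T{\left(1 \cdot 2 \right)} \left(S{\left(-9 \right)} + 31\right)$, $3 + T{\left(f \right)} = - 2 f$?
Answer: $- \frac{1105587203}{115623} \approx -9562.0$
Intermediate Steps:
$o{\left(p \right)} = - \frac{5}{2}$ ($o{\left(p \right)} = -3 + \frac{p}{p + p} = -3 + \frac{p}{2 p} = -3 + \frac{1}{2 p} p = -3 + \frac{1}{2} = - \frac{5}{2}$)
$T{\left(f \right)} = -3 - 2 f$
$d = -154$ ($d = \left(-3 - 2 \cdot 1 \cdot 2\right) \left(-9 + 31\right) = \left(-3 - 4\right) 22 = \left(-7\right) 22 = -154$)
$\frac{23905}{o{\left(80 \right)}} + \frac{d}{231246} = \frac{23905}{- \frac{5}{2}} - \frac{154}{231246} = 23905 \left(- \frac{2}{5}\right) - \frac{77}{115623} = -9562 - \frac{77}{115623} = - \frac{1105587203}{115623}$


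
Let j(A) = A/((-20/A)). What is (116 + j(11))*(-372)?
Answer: -204507/5 ≈ -40901.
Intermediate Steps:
j(A) = -A²/20 (j(A) = A*(-A/20) = -A²/20)
(116 + j(11))*(-372) = (116 - 1/20*11²)*(-372) = (116 - 1/20*121)*(-372) = (116 - 121/20)*(-372) = (2199/20)*(-372) = -204507/5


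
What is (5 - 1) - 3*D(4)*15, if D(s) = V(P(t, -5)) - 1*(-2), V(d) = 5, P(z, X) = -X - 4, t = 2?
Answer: -311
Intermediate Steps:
P(z, X) = -4 - X
D(s) = 7 (D(s) = 5 - 1*(-2) = 5 + 2 = 7)
(5 - 1) - 3*D(4)*15 = (5 - 1) - 3*7*15 = 4 - 21*15 = 4 - 315 = -311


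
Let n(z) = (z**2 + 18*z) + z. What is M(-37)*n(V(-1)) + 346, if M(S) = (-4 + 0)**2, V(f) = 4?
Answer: 1818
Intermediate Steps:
n(z) = z**2 + 19*z
M(S) = 16 (M(S) = (-4)**2 = 16)
M(-37)*n(V(-1)) + 346 = 16*(4*(19 + 4)) + 346 = 16*(4*23) + 346 = 16*92 + 346 = 1472 + 346 = 1818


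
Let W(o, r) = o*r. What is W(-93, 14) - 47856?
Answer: -49158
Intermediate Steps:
W(-93, 14) - 47856 = -93*14 - 47856 = -1302 - 47856 = -49158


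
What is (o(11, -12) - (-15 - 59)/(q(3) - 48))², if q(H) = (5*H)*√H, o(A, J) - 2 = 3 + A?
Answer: 56720716/294849 - 5552960*√3/294849 ≈ 159.75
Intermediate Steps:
o(A, J) = 5 + A (o(A, J) = 2 + (3 + A) = 5 + A)
q(H) = 5*H^(3/2)
(o(11, -12) - (-15 - 59)/(q(3) - 48))² = ((5 + 11) - (-15 - 59)/(5*3^(3/2) - 48))² = (16 - (-74)/(5*(3*√3) - 48))² = (16 - (-74)/(15*√3 - 48))² = (16 - (-74)/(-48 + 15*√3))² = (16 + 74/(-48 + 15*√3))²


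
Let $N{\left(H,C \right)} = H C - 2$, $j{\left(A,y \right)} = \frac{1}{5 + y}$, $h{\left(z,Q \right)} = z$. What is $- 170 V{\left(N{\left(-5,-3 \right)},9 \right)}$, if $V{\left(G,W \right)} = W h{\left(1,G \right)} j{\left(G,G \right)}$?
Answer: $-85$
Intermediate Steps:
$N{\left(H,C \right)} = -2 + C H$ ($N{\left(H,C \right)} = C H - 2 = -2 + C H$)
$V{\left(G,W \right)} = \frac{W}{5 + G}$ ($V{\left(G,W \right)} = \frac{W 1}{5 + G} = \frac{W}{5 + G}$)
$- 170 V{\left(N{\left(-5,-3 \right)},9 \right)} = - 170 \frac{9}{5 - -13} = - 170 \frac{9}{5 + \left(-2 + 15\right)} = - 170 \frac{9}{5 + 13} = - 170 \cdot \frac{9}{18} = - 170 \cdot 9 \cdot \frac{1}{18} = \left(-170\right) \frac{1}{2} = -85$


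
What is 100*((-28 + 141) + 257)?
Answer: 37000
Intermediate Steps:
100*((-28 + 141) + 257) = 100*(113 + 257) = 100*370 = 37000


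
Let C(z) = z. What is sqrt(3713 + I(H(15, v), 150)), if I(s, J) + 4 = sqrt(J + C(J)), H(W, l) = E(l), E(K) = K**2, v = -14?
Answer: sqrt(3709 + 10*sqrt(3)) ≈ 61.044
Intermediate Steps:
H(W, l) = l**2
I(s, J) = -4 + sqrt(2)*sqrt(J) (I(s, J) = -4 + sqrt(J + J) = -4 + sqrt(2*J) = -4 + sqrt(2)*sqrt(J))
sqrt(3713 + I(H(15, v), 150)) = sqrt(3713 + (-4 + sqrt(2)*sqrt(150))) = sqrt(3713 + (-4 + sqrt(2)*(5*sqrt(6)))) = sqrt(3713 + (-4 + 10*sqrt(3))) = sqrt(3709 + 10*sqrt(3))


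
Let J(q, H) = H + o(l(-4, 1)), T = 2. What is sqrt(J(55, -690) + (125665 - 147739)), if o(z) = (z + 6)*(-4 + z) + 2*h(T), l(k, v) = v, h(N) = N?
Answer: I*sqrt(22781) ≈ 150.93*I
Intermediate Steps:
o(z) = 4 + (-4 + z)*(6 + z) (o(z) = (z + 6)*(-4 + z) + 2*2 = (6 + z)*(-4 + z) + 4 = (-4 + z)*(6 + z) + 4 = 4 + (-4 + z)*(6 + z))
J(q, H) = -17 + H (J(q, H) = H + (-20 + 1**2 + 2*1) = H + (-20 + 1 + 2) = H - 17 = -17 + H)
sqrt(J(55, -690) + (125665 - 147739)) = sqrt((-17 - 690) + (125665 - 147739)) = sqrt(-707 - 22074) = sqrt(-22781) = I*sqrt(22781)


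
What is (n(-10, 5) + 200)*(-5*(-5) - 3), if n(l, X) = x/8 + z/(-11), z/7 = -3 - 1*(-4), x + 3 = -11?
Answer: 8695/2 ≈ 4347.5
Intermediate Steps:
x = -14 (x = -3 - 11 = -14)
z = 7 (z = 7*(-3 - 1*(-4)) = 7*(-3 + 4) = 7*1 = 7)
n(l, X) = -105/44 (n(l, X) = -14/8 + 7/(-11) = -14*⅛ + 7*(-1/11) = -7/4 - 7/11 = -105/44)
(n(-10, 5) + 200)*(-5*(-5) - 3) = (-105/44 + 200)*(-5*(-5) - 3) = 8695*(25 - 3)/44 = (8695/44)*22 = 8695/2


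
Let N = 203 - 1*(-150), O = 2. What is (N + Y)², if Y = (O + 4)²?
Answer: 151321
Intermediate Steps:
N = 353 (N = 203 + 150 = 353)
Y = 36 (Y = (2 + 4)² = 6² = 36)
(N + Y)² = (353 + 36)² = 389² = 151321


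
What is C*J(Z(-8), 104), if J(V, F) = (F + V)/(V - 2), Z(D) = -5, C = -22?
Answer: 2178/7 ≈ 311.14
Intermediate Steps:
J(V, F) = (F + V)/(-2 + V)
C*J(Z(-8), 104) = -22*(104 - 5)/(-2 - 5) = -22*99/(-7) = -(-22)*99/7 = -22*(-99/7) = 2178/7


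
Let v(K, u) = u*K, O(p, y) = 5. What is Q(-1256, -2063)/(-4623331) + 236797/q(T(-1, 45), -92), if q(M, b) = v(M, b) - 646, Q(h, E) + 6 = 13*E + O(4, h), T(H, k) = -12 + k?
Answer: -1094692159567/17023104742 ≈ -64.306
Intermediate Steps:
v(K, u) = K*u
Q(h, E) = -1 + 13*E (Q(h, E) = -6 + (13*E + 5) = -6 + (5 + 13*E) = -1 + 13*E)
q(M, b) = -646 + M*b (q(M, b) = M*b - 646 = -646 + M*b)
Q(-1256, -2063)/(-4623331) + 236797/q(T(-1, 45), -92) = (-1 + 13*(-2063))/(-4623331) + 236797/(-646 + (-12 + 45)*(-92)) = (-1 - 26819)*(-1/4623331) + 236797/(-646 + 33*(-92)) = -26820*(-1/4623331) + 236797/(-646 - 3036) = 26820/4623331 + 236797/(-3682) = 26820/4623331 + 236797*(-1/3682) = 26820/4623331 - 236797/3682 = -1094692159567/17023104742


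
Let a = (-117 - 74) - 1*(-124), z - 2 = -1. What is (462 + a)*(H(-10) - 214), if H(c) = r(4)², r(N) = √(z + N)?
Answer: -82555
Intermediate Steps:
z = 1 (z = 2 - 1 = 1)
r(N) = √(1 + N)
H(c) = 5 (H(c) = (√(1 + 4))² = (√5)² = 5)
a = -67 (a = -191 + 124 = -67)
(462 + a)*(H(-10) - 214) = (462 - 67)*(5 - 214) = 395*(-209) = -82555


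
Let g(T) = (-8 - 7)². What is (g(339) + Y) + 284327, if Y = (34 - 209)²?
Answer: 315177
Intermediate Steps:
g(T) = 225 (g(T) = (-15)² = 225)
Y = 30625 (Y = (-175)² = 30625)
(g(339) + Y) + 284327 = (225 + 30625) + 284327 = 30850 + 284327 = 315177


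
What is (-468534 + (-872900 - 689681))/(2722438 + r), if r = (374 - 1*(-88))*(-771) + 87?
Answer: -2031115/2366323 ≈ -0.85834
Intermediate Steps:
r = -356115 (r = (374 + 88)*(-771) + 87 = 462*(-771) + 87 = -356202 + 87 = -356115)
(-468534 + (-872900 - 689681))/(2722438 + r) = (-468534 + (-872900 - 689681))/(2722438 - 356115) = (-468534 - 1562581)/2366323 = -2031115*1/2366323 = -2031115/2366323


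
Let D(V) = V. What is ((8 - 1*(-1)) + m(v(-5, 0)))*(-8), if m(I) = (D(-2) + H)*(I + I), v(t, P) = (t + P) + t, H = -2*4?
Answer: -1672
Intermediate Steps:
H = -8
v(t, P) = P + 2*t (v(t, P) = (P + t) + t = P + 2*t)
m(I) = -20*I (m(I) = (-2 - 8)*(I + I) = -20*I)
((8 - 1*(-1)) + m(v(-5, 0)))*(-8) = ((8 - 1*(-1)) - 20*(0 + 2*(-5)))*(-8) = ((8 + 1) - 20*(0 - 10))*(-8) = (9 - 20*(-10))*(-8) = (9 + 200)*(-8) = 209*(-8) = -1672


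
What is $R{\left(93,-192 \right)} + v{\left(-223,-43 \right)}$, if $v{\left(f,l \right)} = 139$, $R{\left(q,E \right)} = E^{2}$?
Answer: $37003$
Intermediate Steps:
$R{\left(93,-192 \right)} + v{\left(-223,-43 \right)} = \left(-192\right)^{2} + 139 = 36864 + 139 = 37003$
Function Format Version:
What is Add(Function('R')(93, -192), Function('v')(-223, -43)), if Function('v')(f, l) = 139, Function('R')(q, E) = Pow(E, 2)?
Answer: 37003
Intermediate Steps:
Add(Function('R')(93, -192), Function('v')(-223, -43)) = Add(Pow(-192, 2), 139) = Add(36864, 139) = 37003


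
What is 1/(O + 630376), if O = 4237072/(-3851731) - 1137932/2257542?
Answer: 4347722252601/2740692788517629318 ≈ 1.5864e-6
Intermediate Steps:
O = -6974187978658/4347722252601 (O = 4237072*(-1/3851731) - 1137932*1/2257542 = -4237072/3851731 - 568966/1128771 = -6974187978658/4347722252601 ≈ -1.6041)
1/(O + 630376) = 1/(-6974187978658/4347722252601 + 630376) = 1/(2740692788517629318/4347722252601) = 4347722252601/2740692788517629318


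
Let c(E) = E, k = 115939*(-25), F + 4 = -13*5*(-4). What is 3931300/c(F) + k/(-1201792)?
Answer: 18458386325/1201792 ≈ 15359.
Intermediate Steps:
F = 256 (F = -4 - 13*5*(-4) = -4 - 65*(-4) = -4 + 260 = 256)
k = -2898475
3931300/c(F) + k/(-1201792) = 3931300/256 - 2898475/(-1201792) = 3931300*(1/256) - 2898475*(-1/1201792) = 982825/64 + 2898475/1201792 = 18458386325/1201792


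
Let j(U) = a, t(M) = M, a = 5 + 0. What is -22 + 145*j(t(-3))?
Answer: 703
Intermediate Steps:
a = 5
j(U) = 5
-22 + 145*j(t(-3)) = -22 + 145*5 = -22 + 725 = 703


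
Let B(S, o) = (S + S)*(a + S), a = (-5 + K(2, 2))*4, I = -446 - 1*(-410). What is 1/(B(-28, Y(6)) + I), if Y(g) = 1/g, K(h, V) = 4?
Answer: 1/1756 ≈ 0.00056948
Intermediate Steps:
I = -36 (I = -446 + 410 = -36)
a = -4 (a = (-5 + 4)*4 = -1*4 = -4)
B(S, o) = 2*S*(-4 + S) (B(S, o) = (S + S)*(-4 + S) = (2*S)*(-4 + S) = 2*S*(-4 + S))
1/(B(-28, Y(6)) + I) = 1/(2*(-28)*(-4 - 28) - 36) = 1/(2*(-28)*(-32) - 36) = 1/(1792 - 36) = 1/1756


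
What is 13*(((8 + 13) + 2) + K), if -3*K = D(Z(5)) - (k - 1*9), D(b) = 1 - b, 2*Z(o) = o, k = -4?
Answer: 1495/6 ≈ 249.17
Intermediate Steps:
Z(o) = o/2
K = -23/6 (K = -((1 - 5/2) - (-4 - 1*9))/3 = -((1 - 1*5/2) - (-4 - 9))/3 = -((1 - 5/2) - 1*(-13))/3 = -(-3/2 + 13)/3 = -⅓*23/2 = -23/6 ≈ -3.8333)
13*(((8 + 13) + 2) + K) = 13*(((8 + 13) + 2) - 23/6) = 13*((21 + 2) - 23/6) = 13*(23 - 23/6) = 13*(115/6) = 1495/6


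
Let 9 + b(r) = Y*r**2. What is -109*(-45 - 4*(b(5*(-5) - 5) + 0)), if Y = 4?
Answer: 1570581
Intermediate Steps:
b(r) = -9 + 4*r**2
-109*(-45 - 4*(b(5*(-5) - 5) + 0)) = -109*(-45 - 4*((-9 + 4*(5*(-5) - 5)**2) + 0)) = -109*(-45 - 4*((-9 + 4*(-25 - 5)**2) + 0)) = -109*(-45 - 4*((-9 + 4*(-30)**2) + 0)) = -109*(-45 - 4*((-9 + 4*900) + 0)) = -109*(-45 - 4*((-9 + 3600) + 0)) = -109*(-45 - 4*(3591 + 0)) = -109*(-45 - 4*3591) = -109*(-45 - 14364) = -109*(-14409) = 1570581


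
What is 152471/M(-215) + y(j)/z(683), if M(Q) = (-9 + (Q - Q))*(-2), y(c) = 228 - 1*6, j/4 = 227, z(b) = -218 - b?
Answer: 137372375/16218 ≈ 8470.4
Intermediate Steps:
j = 908 (j = 4*227 = 908)
y(c) = 222 (y(c) = 228 - 6 = 222)
M(Q) = 18 (M(Q) = (-9 + 0)*(-2) = -9*(-2) = 18)
152471/M(-215) + y(j)/z(683) = 152471/18 + 222/(-218 - 1*683) = 152471*(1/18) + 222/(-218 - 683) = 152471/18 + 222/(-901) = 152471/18 + 222*(-1/901) = 152471/18 - 222/901 = 137372375/16218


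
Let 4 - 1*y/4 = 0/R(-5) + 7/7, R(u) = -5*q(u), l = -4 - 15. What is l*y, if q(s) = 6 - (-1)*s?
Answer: -228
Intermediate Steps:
q(s) = 6 + s
l = -19
R(u) = -30 - 5*u (R(u) = -5*(6 + u) = -30 - 5*u)
y = 12 (y = 16 - 4*(0/(-30 - 5*(-5)) + 7/7) = 16 - 4*(0/(-30 + 25) + 7*(⅐)) = 16 - 4*(0/(-5) + 1) = 16 - 4*(0*(-⅕) + 1) = 16 - 4*(0 + 1) = 16 - 4*1 = 16 - 4 = 12)
l*y = -19*12 = -228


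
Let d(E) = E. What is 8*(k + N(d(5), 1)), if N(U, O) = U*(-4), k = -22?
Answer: -336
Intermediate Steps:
N(U, O) = -4*U
8*(k + N(d(5), 1)) = 8*(-22 - 4*5) = 8*(-22 - 20) = 8*(-42) = -336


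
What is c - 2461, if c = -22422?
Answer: -24883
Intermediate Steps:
c - 2461 = -22422 - 2461 = -24883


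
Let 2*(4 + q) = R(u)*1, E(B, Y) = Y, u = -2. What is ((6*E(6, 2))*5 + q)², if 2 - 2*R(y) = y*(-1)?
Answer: 3136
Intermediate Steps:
R(y) = 1 + y/2 (R(y) = 1 - y*(-1)/2 = 1 - (-1)*y/2 = 1 + y/2)
q = -4 (q = -4 + ((1 + (½)*(-2))*1)/2 = -4 + ((1 - 1)*1)/2 = -4 + (0*1)/2 = -4 + (½)*0 = -4 + 0 = -4)
((6*E(6, 2))*5 + q)² = ((6*2)*5 - 4)² = (12*5 - 4)² = (60 - 4)² = 56² = 3136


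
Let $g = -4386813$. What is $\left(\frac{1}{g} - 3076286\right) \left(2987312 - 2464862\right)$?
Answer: $- \frac{2350170170186783850}{1462271} \approx -1.6072 \cdot 10^{12}$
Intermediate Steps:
$\left(\frac{1}{g} - 3076286\right) \left(2987312 - 2464862\right) = \left(\frac{1}{-4386813} - 3076286\right) \left(2987312 - 2464862\right) = \left(- \frac{1}{4386813} - 3076286\right) 522450 = \left(- \frac{13495091416519}{4386813}\right) 522450 = - \frac{2350170170186783850}{1462271}$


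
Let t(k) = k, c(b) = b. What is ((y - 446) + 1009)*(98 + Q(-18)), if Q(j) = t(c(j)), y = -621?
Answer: -4640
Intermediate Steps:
Q(j) = j
((y - 446) + 1009)*(98 + Q(-18)) = ((-621 - 446) + 1009)*(98 - 18) = (-1067 + 1009)*80 = -58*80 = -4640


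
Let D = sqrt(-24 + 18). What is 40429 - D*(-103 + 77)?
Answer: 40429 + 26*I*sqrt(6) ≈ 40429.0 + 63.687*I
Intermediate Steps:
D = I*sqrt(6) (D = sqrt(-6) = I*sqrt(6) ≈ 2.4495*I)
40429 - D*(-103 + 77) = 40429 - I*sqrt(6)*(-103 + 77) = 40429 - I*sqrt(6)*(-26) = 40429 - (-26)*I*sqrt(6) = 40429 + 26*I*sqrt(6)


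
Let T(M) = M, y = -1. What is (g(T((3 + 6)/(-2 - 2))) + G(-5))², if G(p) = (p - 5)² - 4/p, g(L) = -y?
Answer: 259081/25 ≈ 10363.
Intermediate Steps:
g(L) = 1 (g(L) = -1*(-1) = 1)
G(p) = (-5 + p)² - 4/p
(g(T((3 + 6)/(-2 - 2))) + G(-5))² = (1 + ((-5 - 5)² - 4/(-5)))² = (1 + ((-10)² - 4*(-⅕)))² = (1 + (100 + ⅘))² = (1 + 504/5)² = (509/5)² = 259081/25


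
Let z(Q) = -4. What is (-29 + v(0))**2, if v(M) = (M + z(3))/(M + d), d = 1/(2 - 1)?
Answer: 1089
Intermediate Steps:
d = 1 (d = 1/1 = 1)
v(M) = (-4 + M)/(1 + M) (v(M) = (M - 4)/(M + 1) = (-4 + M)/(1 + M))
(-29 + v(0))**2 = (-29 + (-4 + 0)/(1 + 0))**2 = (-29 - 4/1)**2 = (-29 + 1*(-4))**2 = (-29 - 4)**2 = (-33)**2 = 1089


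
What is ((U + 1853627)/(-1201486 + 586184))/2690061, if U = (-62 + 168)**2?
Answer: -56511/50157573134 ≈ -1.1267e-6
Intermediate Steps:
U = 11236 (U = 106**2 = 11236)
((U + 1853627)/(-1201486 + 586184))/2690061 = ((11236 + 1853627)/(-1201486 + 586184))/2690061 = (1864863/(-615302))*(1/2690061) = (1864863*(-1/615302))*(1/2690061) = -1864863/615302*1/2690061 = -56511/50157573134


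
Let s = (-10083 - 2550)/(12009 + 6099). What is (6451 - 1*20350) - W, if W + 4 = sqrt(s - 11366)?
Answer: -13895 - I*sqrt(103531564983)/3018 ≈ -13895.0 - 106.61*I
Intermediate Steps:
s = -4211/6036 (s = -12633/18108 = -12633*1/18108 = -4211/6036 ≈ -0.69765)
W = -4 + I*sqrt(103531564983)/3018 (W = -4 + sqrt(-4211/6036 - 11366) = -4 + sqrt(-68609387/6036) = -4 + I*sqrt(103531564983)/3018 ≈ -4.0 + 106.61*I)
(6451 - 1*20350) - W = (6451 - 1*20350) - (-4 + I*sqrt(103531564983)/3018) = (6451 - 20350) + (4 - I*sqrt(103531564983)/3018) = -13899 + (4 - I*sqrt(103531564983)/3018) = -13895 - I*sqrt(103531564983)/3018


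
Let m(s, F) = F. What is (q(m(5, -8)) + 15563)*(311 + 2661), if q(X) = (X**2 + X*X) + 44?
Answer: 46764420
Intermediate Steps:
q(X) = 44 + 2*X**2 (q(X) = (X**2 + X**2) + 44 = 2*X**2 + 44 = 44 + 2*X**2)
(q(m(5, -8)) + 15563)*(311 + 2661) = ((44 + 2*(-8)**2) + 15563)*(311 + 2661) = ((44 + 2*64) + 15563)*2972 = ((44 + 128) + 15563)*2972 = (172 + 15563)*2972 = 15735*2972 = 46764420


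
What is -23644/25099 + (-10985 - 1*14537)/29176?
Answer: -95029573/52306316 ≈ -1.8168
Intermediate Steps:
-23644/25099 + (-10985 - 1*14537)/29176 = -23644*1/25099 + (-10985 - 14537)*(1/29176) = -23644/25099 - 25522*1/29176 = -23644/25099 - 1823/2084 = -95029573/52306316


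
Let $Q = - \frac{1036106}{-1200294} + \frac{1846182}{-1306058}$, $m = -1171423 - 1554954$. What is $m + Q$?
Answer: $- \frac{82192606347970307}{30147184251} \approx -2.7264 \cdot 10^{6}$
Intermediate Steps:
$m = -2726377$
$Q = - \frac{16591281680}{30147184251}$ ($Q = \left(-1036106\right) \left(- \frac{1}{1200294}\right) + 1846182 \left(- \frac{1}{1306058}\right) = \frac{518053}{600147} - \frac{71007}{50233} = - \frac{16591281680}{30147184251} \approx -0.55034$)
$m + Q = -2726377 - \frac{16591281680}{30147184251} = - \frac{82192606347970307}{30147184251}$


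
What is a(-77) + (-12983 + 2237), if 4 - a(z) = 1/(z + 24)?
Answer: -569325/53 ≈ -10742.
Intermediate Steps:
a(z) = 4 - 1/(24 + z) (a(z) = 4 - 1/(z + 24) = 4 - 1/(24 + z))
a(-77) + (-12983 + 2237) = (95 + 4*(-77))/(24 - 77) + (-12983 + 2237) = (95 - 308)/(-53) - 10746 = -1/53*(-213) - 10746 = 213/53 - 10746 = -569325/53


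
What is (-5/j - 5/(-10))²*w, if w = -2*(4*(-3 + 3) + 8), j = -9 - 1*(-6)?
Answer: -676/9 ≈ -75.111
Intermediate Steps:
j = -3 (j = -9 + 6 = -3)
w = -16 (w = -2*(4*0 + 8) = -2*(0 + 8) = -2*8 = -16)
(-5/j - 5/(-10))²*w = (-5/(-3) - 5/(-10))²*(-16) = (-5*(-⅓) - 5*(-⅒))²*(-16) = (5/3 + ½)²*(-16) = (13/6)²*(-16) = (169/36)*(-16) = -676/9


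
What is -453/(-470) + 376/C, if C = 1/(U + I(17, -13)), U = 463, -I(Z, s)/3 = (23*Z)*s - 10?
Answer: 2781926693/470 ≈ 5.9190e+6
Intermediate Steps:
I(Z, s) = 30 - 69*Z*s (I(Z, s) = -3*((23*Z)*s - 10) = -3*(23*Z*s - 10) = -3*(-10 + 23*Z*s) = 30 - 69*Z*s)
C = 1/15742 (C = 1/(463 + (30 - 69*17*(-13))) = 1/(463 + (30 + 15249)) = 1/(463 + 15279) = 1/15742 ≈ 6.3524e-5)
-453/(-470) + 376/C = -453/(-470) + 376/(1/15742) = -453*(-1/470) + 376*15742 = 453/470 + 5918992 = 2781926693/470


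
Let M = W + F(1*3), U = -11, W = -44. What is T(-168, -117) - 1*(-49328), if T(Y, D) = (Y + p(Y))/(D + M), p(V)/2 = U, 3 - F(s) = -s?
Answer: 1529206/31 ≈ 49329.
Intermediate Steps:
F(s) = 3 + s (F(s) = 3 - (-1)*s = 3 + s)
p(V) = -22 (p(V) = 2*(-11) = -22)
M = -38 (M = -44 + (3 + 1*3) = -44 + (3 + 3) = -44 + 6 = -38)
T(Y, D) = (-22 + Y)/(-38 + D) (T(Y, D) = (Y - 22)/(D - 38) = (-22 + Y)/(-38 + D))
T(-168, -117) - 1*(-49328) = (-22 - 168)/(-38 - 117) - 1*(-49328) = -190/(-155) + 49328 = -1/155*(-190) + 49328 = 38/31 + 49328 = 1529206/31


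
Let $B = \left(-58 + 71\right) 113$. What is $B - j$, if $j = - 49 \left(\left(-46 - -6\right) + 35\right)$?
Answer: $1224$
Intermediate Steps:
$B = 1469$ ($B = 13 \cdot 113 = 1469$)
$j = 245$ ($j = - 49 \left(\left(-46 + 6\right) + 35\right) = - 49 \left(-40 + 35\right) = \left(-49\right) \left(-5\right) = 245$)
$B - j = 1469 - 245 = 1224$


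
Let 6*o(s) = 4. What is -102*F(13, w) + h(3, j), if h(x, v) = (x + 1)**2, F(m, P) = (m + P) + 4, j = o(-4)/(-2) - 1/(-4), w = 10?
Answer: -2738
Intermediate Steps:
o(s) = 2/3 (o(s) = (1/6)*4 = 2/3)
j = -1/12 (j = (2/3)/(-2) - 1/(-4) = (2/3)*(-1/2) - 1*(-1/4) = -1/3 + 1/4 = -1/12 ≈ -0.083333)
F(m, P) = 4 + P + m (F(m, P) = (P + m) + 4 = 4 + P + m)
h(x, v) = (1 + x)**2
-102*F(13, w) + h(3, j) = -102*(4 + 10 + 13) + (1 + 3)**2 = -102*27 + 4**2 = -2754 + 16 = -2738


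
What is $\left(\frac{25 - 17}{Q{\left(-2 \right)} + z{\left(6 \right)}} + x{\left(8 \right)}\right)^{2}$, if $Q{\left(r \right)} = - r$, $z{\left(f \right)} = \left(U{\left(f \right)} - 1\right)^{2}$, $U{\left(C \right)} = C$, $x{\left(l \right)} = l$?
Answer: $\frac{50176}{729} \approx 68.828$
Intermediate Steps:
$z{\left(f \right)} = \left(-1 + f\right)^{2}$ ($z{\left(f \right)} = \left(f - 1\right)^{2} = \left(-1 + f\right)^{2}$)
$\left(\frac{25 - 17}{Q{\left(-2 \right)} + z{\left(6 \right)}} + x{\left(8 \right)}\right)^{2} = \left(\frac{25 - 17}{\left(-1\right) \left(-2\right) + \left(-1 + 6\right)^{2}} + 8\right)^{2} = \left(\frac{8}{2 + 5^{2}} + 8\right)^{2} = \left(\frac{8}{2 + 25} + 8\right)^{2} = \left(\frac{8}{27} + 8\right)^{2} = \left(\frac{224}{27}\right)^{2} = \frac{50176}{729}$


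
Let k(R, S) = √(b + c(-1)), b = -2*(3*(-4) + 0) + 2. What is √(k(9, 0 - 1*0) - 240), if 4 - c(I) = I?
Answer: √(-240 + √31) ≈ 15.311*I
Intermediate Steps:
b = 26 (b = -2*(-12 + 0) + 2 = -2*(-12) + 2 = 24 + 2 = 26)
c(I) = 4 - I
k(R, S) = √31 (k(R, S) = √(26 + (4 - 1*(-1))) = √(26 + (4 + 1)) = √(26 + 5) = √31)
√(k(9, 0 - 1*0) - 240) = √(√31 - 240) = √(-240 + √31)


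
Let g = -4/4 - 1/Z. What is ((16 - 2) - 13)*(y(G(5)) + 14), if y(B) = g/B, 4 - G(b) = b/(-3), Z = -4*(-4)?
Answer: 221/16 ≈ 13.813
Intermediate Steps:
Z = 16
g = -17/16 (g = -4/4 - 1/16 = -4*1/4 - 1*1/16 = -1 - 1/16 = -17/16 ≈ -1.0625)
G(b) = 4 + b/3 (G(b) = 4 - b/(-3) = 4 - b*(-1)/3 = 4 - (-1)*b/3 = 4 + b/3)
y(B) = -17/(16*B)
((16 - 2) - 13)*(y(G(5)) + 14) = ((16 - 2) - 13)*(-17/(16*(4 + (1/3)*5)) + 14) = (14 - 13)*(-17/(16*(4 + 5/3)) + 14) = 1*(-17/(16*17/3) + 14) = 1*(-17/16*3/17 + 14) = 1*(-3/16 + 14) = 1*(221/16) = 221/16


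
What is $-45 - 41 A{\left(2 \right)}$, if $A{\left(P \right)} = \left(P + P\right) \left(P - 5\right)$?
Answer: $447$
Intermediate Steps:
$A{\left(P \right)} = 2 P \left(-5 + P\right)$
$-45 - 41 A{\left(2 \right)} = -45 - 41 \cdot 2 \cdot 2 \left(-5 + 2\right) = -45 - 41 \cdot 2 \cdot 2 \left(-3\right) = -45 - -492 = -45 + 492 = 447$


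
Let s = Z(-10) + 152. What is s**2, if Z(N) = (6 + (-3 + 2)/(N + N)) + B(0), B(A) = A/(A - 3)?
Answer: 9991921/400 ≈ 24980.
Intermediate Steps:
B(A) = A/(-3 + A)
Z(N) = 6 - 1/(2*N) (Z(N) = (6 + (-3 + 2)/(N + N)) + 0/(-3 + 0) = (6 - 1/(2*N)) + 0/(-3) = (6 - 1/(2*N)) + 0*(-1/3) = (6 - 1/(2*N)) + 0 = 6 - 1/(2*N))
s = 3161/20 (s = (6 - 1/2/(-10)) + 152 = (6 - 1/2*(-1/10)) + 152 = (6 + 1/20) + 152 = 121/20 + 152 = 3161/20 ≈ 158.05)
s**2 = (3161/20)**2 = 9991921/400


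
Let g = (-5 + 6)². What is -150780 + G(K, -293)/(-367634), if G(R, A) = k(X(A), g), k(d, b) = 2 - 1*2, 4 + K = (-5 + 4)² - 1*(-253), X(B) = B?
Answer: -150780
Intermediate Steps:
K = 250 (K = -4 + ((-5 + 4)² - 1*(-253)) = -4 + ((-1)² + 253) = -4 + (1 + 253) = -4 + 254 = 250)
g = 1 (g = 1² = 1)
k(d, b) = 0 (k(d, b) = 2 - 2 = 0)
G(R, A) = 0
-150780 + G(K, -293)/(-367634) = -150780 + 0/(-367634) = -150780 + 0*(-1/367634) = -150780 + 0 = -150780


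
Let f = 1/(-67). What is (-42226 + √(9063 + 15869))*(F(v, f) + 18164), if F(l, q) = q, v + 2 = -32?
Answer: -51388493062/67 + 2433974*√6233/67 ≈ -7.6412e+8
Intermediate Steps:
v = -34 (v = -2 - 32 = -34)
f = -1/67 ≈ -0.014925
(-42226 + √(9063 + 15869))*(F(v, f) + 18164) = (-42226 + √(9063 + 15869))*(-1/67 + 18164) = (-42226 + √24932)*(1216987/67) = (-42226 + 2*√6233)*(1216987/67) = -51388493062/67 + 2433974*√6233/67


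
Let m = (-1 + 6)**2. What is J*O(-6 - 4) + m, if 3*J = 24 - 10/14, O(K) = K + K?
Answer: -2735/21 ≈ -130.24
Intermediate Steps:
O(K) = 2*K
m = 25 (m = 5**2 = 25)
J = 163/21 (J = (24 - 10/14)/3 = (24 - 1*5/7)/3 = (24 - 5/7)/3 = (1/3)*(163/7) = 163/21 ≈ 7.7619)
J*O(-6 - 4) + m = 163*(2*(-6 - 4))/21 + 25 = 163*(2*(-10))/21 + 25 = (163/21)*(-20) + 25 = -3260/21 + 25 = -2735/21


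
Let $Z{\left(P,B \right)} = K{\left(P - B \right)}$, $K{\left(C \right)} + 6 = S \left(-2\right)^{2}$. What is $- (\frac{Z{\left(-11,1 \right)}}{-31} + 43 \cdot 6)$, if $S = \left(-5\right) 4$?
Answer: $- \frac{8084}{31} \approx -260.77$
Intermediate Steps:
$S = -20$
$K{\left(C \right)} = -86$ ($K{\left(C \right)} = -6 - 20 \left(-2\right)^{2} = -6 - 80 = -86$)
$Z{\left(P,B \right)} = -86$
$- (\frac{Z{\left(-11,1 \right)}}{-31} + 43 \cdot 6) = - (- \frac{86}{-31} + 43 \cdot 6) = - (\left(-86\right) \left(- \frac{1}{31}\right) + 258) = - (\frac{86}{31} + 258) = \left(-1\right) \frac{8084}{31} = - \frac{8084}{31}$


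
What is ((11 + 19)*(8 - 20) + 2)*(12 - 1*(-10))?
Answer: -7876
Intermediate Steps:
((11 + 19)*(8 - 20) + 2)*(12 - 1*(-10)) = (30*(-12) + 2)*(12 + 10) = (-360 + 2)*22 = -358*22 = -7876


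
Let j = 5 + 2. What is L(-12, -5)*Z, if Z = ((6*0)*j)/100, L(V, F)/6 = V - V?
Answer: 0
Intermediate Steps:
L(V, F) = 0 (L(V, F) = 6*(V - V) = 6*0 = 0)
j = 7
Z = 0 (Z = ((6*0)*7)/100 = (0*7)*(1/100) = 0*(1/100) = 0)
L(-12, -5)*Z = 0*0 = 0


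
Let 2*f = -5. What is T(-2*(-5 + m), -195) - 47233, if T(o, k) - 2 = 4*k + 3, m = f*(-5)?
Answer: -48008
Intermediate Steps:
f = -5/2 (f = (1/2)*(-5) = -5/2 ≈ -2.5000)
m = 25/2 (m = -5/2*(-5) = 25/2 ≈ 12.500)
T(o, k) = 5 + 4*k (T(o, k) = 2 + (4*k + 3) = 2 + (3 + 4*k) = 5 + 4*k)
T(-2*(-5 + m), -195) - 47233 = (5 + 4*(-195)) - 47233 = (5 - 780) - 47233 = -775 - 47233 = -48008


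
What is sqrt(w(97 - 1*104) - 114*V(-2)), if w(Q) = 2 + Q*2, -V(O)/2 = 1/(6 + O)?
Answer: 3*sqrt(5) ≈ 6.7082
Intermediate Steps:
V(O) = -2/(6 + O)
w(Q) = 2 + 2*Q
sqrt(w(97 - 1*104) - 114*V(-2)) = sqrt((2 + 2*(97 - 1*104)) - (-228)/(6 - 2)) = sqrt((2 + 2*(97 - 104)) - (-228)/4) = sqrt((2 + 2*(-7)) - (-228)/4) = sqrt((2 - 14) - 114*(-1/2)) = sqrt(-12 + 57) = sqrt(45) = 3*sqrt(5)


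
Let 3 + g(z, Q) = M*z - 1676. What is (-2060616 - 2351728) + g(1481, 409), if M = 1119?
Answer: -2756784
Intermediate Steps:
g(z, Q) = -1679 + 1119*z (g(z, Q) = -3 + (1119*z - 1676) = -3 + (-1676 + 1119*z) = -1679 + 1119*z)
(-2060616 - 2351728) + g(1481, 409) = (-2060616 - 2351728) + (-1679 + 1119*1481) = -4412344 + (-1679 + 1657239) = -4412344 + 1655560 = -2756784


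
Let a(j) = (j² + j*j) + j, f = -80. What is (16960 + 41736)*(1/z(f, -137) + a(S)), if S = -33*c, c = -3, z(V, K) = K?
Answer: 158422617056/137 ≈ 1.1564e+9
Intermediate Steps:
S = 99 (S = -33*(-3) = 99)
a(j) = j + 2*j² (a(j) = (j² + j²) + j = 2*j² + j = j + 2*j²)
(16960 + 41736)*(1/z(f, -137) + a(S)) = (16960 + 41736)*(1/(-137) + 99*(1 + 2*99)) = 58696*(-1/137 + 99*(1 + 198)) = 58696*(-1/137 + 99*199) = 58696*(-1/137 + 19701) = 58696*(2699036/137) = 158422617056/137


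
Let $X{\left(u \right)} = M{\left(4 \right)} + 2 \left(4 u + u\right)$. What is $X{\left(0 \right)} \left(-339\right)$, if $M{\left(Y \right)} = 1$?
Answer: $-339$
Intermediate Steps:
$X{\left(u \right)} = 1 + 10 u$ ($X{\left(u \right)} = 1 + 2 \left(4 u + u\right) = 1 + 2 \cdot 5 u = 1 + 10 u$)
$X{\left(0 \right)} \left(-339\right) = \left(1 + 10 \cdot 0\right) \left(-339\right) = \left(1 + 0\right) \left(-339\right) = 1 \left(-339\right) = -339$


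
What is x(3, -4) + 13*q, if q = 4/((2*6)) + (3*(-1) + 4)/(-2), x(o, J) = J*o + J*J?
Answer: 11/6 ≈ 1.8333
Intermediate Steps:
x(o, J) = J**2 + J*o (x(o, J) = J*o + J**2 = J**2 + J*o)
q = -1/6 (q = 4/12 + (-3 + 4)*(-1/2) = 4*(1/12) + 1*(-1/2) = 1/3 - 1/2 = -1/6 ≈ -0.16667)
x(3, -4) + 13*q = -4*(-4 + 3) + 13*(-1/6) = -4*(-1) - 13/6 = 4 - 13/6 = 11/6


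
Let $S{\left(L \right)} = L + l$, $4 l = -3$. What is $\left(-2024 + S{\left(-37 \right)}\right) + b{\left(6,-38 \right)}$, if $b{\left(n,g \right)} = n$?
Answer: $- \frac{8223}{4} \approx -2055.8$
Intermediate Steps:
$l = - \frac{3}{4}$ ($l = \frac{1}{4} \left(-3\right) = - \frac{3}{4} \approx -0.75$)
$S{\left(L \right)} = - \frac{3}{4} + L$ ($S{\left(L \right)} = L - \frac{3}{4} = - \frac{3}{4} + L$)
$\left(-2024 + S{\left(-37 \right)}\right) + b{\left(6,-38 \right)} = \left(-2024 - \frac{151}{4}\right) + 6 = - \frac{8247}{4} + 6 = - \frac{8223}{4}$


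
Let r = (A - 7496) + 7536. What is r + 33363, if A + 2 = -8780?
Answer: 24621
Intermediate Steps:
A = -8782 (A = -2 - 8780 = -8782)
r = -8742 (r = (-8782 - 7496) + 7536 = -16278 + 7536 = -8742)
r + 33363 = -8742 + 33363 = 24621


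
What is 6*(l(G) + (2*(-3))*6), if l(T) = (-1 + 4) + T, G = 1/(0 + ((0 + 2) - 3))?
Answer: -204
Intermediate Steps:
G = -1 (G = 1/(0 + (2 - 3)) = 1/(0 - 1) = 1/(-1) = -1)
l(T) = 3 + T
6*(l(G) + (2*(-3))*6) = 6*((3 - 1) + (2*(-3))*6) = 6*(2 - 6*6) = 6*(2 - 36) = 6*(-34) = -204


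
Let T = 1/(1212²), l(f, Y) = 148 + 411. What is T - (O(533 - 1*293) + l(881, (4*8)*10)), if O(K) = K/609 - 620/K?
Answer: -166038534889/298195632 ≈ -556.81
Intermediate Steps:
l(f, Y) = 559
O(K) = -620/K + K/609 (O(K) = K*(1/609) - 620/K = K/609 - 620/K = -620/K + K/609)
T = 1/1468944 ≈ 6.8076e-7
T - (O(533 - 1*293) + l(881, (4*8)*10)) = 1/1468944 - ((-620/(533 - 1*293) + (533 - 1*293)/609) + 559) = 1/1468944 - ((-620/(533 - 293) + (533 - 293)/609) + 559) = 1/1468944 - ((-620/240 + (1/609)*240) + 559) = 1/1468944 - ((-620*1/240 + 80/203) + 559) = 1/1468944 - ((-31/12 + 80/203) + 559) = 1/1468944 - (-5333/2436 + 559) = 1/1468944 - 1*1356391/2436 = 1/1468944 - 1356391/2436 = -166038534889/298195632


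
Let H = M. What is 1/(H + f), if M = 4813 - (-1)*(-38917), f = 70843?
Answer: 1/36739 ≈ 2.7219e-5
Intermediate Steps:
M = -34104 (M = 4813 - 1*38917 = 4813 - 38917 = -34104)
H = -34104
1/(H + f) = 1/(-34104 + 70843) = 1/36739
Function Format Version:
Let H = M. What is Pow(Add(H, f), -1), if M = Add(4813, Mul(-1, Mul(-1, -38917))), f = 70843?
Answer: Rational(1, 36739) ≈ 2.7219e-5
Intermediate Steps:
M = -34104 (M = Add(4813, Mul(-1, 38917)) = Add(4813, -38917) = -34104)
H = -34104
Pow(Add(H, f), -1) = Pow(Add(-34104, 70843), -1) = Pow(36739, -1) = Rational(1, 36739)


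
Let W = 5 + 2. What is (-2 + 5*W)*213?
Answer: 7029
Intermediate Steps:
W = 7
(-2 + 5*W)*213 = (-2 + 5*7)*213 = (-2 + 35)*213 = 33*213 = 7029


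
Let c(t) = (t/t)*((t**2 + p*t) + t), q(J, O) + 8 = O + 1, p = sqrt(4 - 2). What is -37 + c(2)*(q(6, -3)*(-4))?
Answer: 203 + 80*sqrt(2) ≈ 316.14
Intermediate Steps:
p = sqrt(2) ≈ 1.4142
q(J, O) = -7 + O (q(J, O) = -8 + (O + 1) = -8 + (1 + O) = -7 + O)
c(t) = t + t**2 + t*sqrt(2) (c(t) = (t/t)*((t**2 + sqrt(2)*t) + t) = 1*((t**2 + t*sqrt(2)) + t) = 1*(t + t**2 + t*sqrt(2)) = t + t**2 + t*sqrt(2))
-37 + c(2)*(q(6, -3)*(-4)) = -37 + (2*(1 + 2 + sqrt(2)))*((-7 - 3)*(-4)) = -37 + (2*(3 + sqrt(2)))*(-10*(-4)) = -37 + (6 + 2*sqrt(2))*40 = -37 + (240 + 80*sqrt(2)) = 203 + 80*sqrt(2)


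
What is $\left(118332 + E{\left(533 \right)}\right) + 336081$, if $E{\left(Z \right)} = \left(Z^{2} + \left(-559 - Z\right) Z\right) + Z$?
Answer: $156999$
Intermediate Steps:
$E{\left(Z \right)} = Z + Z^{2} + Z \left(-559 - Z\right)$ ($E{\left(Z \right)} = \left(Z^{2} + Z \left(-559 - Z\right)\right) + Z = Z + Z^{2} + Z \left(-559 - Z\right)$)
$\left(118332 + E{\left(533 \right)}\right) + 336081 = \left(118332 - 297414\right) + 336081 = -179082 + 336081 = 156999$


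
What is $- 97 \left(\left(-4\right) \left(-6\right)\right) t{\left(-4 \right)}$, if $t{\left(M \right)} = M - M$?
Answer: $0$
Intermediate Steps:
$t{\left(M \right)} = 0$
$- 97 \left(\left(-4\right) \left(-6\right)\right) t{\left(-4 \right)} = - 97 \left(\left(-4\right) \left(-6\right)\right) 0 = \left(-97\right) 24 \cdot 0 = \left(-2328\right) 0 = 0$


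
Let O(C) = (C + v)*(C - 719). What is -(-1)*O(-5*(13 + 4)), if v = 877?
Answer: -636768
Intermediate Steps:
O(C) = (-719 + C)*(877 + C) (O(C) = (C + 877)*(C - 719) = (877 + C)*(-719 + C) = (-719 + C)*(877 + C))
-(-1)*O(-5*(13 + 4)) = -(-1)*(-630563 + (-5*(13 + 4))**2 + 158*(-5*(13 + 4))) = -(-1)*(-630563 + (-5*17)**2 + 158*(-5*17)) = -(-1)*(-630563 + (-85)**2 + 158*(-85)) = -(-1)*(-630563 + 7225 - 13430) = -(-1)*(-636768) = -1*636768 = -636768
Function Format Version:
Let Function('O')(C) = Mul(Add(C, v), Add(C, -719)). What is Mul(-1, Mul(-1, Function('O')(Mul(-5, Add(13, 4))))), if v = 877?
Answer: -636768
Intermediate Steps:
Function('O')(C) = Mul(Add(-719, C), Add(877, C)) (Function('O')(C) = Mul(Add(C, 877), Add(C, -719)) = Mul(Add(877, C), Add(-719, C)) = Mul(Add(-719, C), Add(877, C)))
Mul(-1, Mul(-1, Function('O')(Mul(-5, Add(13, 4))))) = Mul(-1, Mul(-1, Add(-630563, Pow(Mul(-5, Add(13, 4)), 2), Mul(158, Mul(-5, Add(13, 4)))))) = Mul(-1, Mul(-1, Add(-630563, Pow(Mul(-5, 17), 2), Mul(158, Mul(-5, 17))))) = Mul(-1, Mul(-1, Add(-630563, Pow(-85, 2), Mul(158, -85)))) = Mul(-1, Mul(-1, Add(-630563, 7225, -13430))) = Mul(-1, Mul(-1, -636768)) = Mul(-1, 636768) = -636768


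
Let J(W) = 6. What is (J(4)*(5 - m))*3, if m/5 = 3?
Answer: -180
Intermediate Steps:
m = 15 (m = 5*3 = 15)
(J(4)*(5 - m))*3 = (6*(5 - 1*15))*3 = (6*(5 - 15))*3 = (6*(-10))*3 = -60*3 = -180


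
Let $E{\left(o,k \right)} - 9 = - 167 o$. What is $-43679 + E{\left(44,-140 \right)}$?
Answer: $-51018$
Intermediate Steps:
$E{\left(o,k \right)} = 9 - 167 o$
$-43679 + E{\left(44,-140 \right)} = -43679 + \left(9 - 7348\right) = -43679 - 7339 = -51018$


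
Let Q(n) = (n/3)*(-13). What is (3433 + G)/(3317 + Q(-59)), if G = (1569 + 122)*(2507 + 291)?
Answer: 14204553/10718 ≈ 1325.3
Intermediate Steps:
G = 4731418 (G = 1691*2798 = 4731418)
Q(n) = -13*n/3 (Q(n) = (n*(⅓))*(-13) = (n/3)*(-13) = -13*n/3)
(3433 + G)/(3317 + Q(-59)) = (3433 + 4731418)/(3317 - 13/3*(-59)) = 4734851/(3317 + 767/3) = 4734851/(10718/3) = 4734851*(3/10718) = 14204553/10718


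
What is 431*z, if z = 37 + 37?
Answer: 31894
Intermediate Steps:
z = 74
431*z = 431*74 = 31894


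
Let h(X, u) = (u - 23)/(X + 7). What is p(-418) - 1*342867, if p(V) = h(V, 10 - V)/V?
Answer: -19634621487/57266 ≈ -3.4287e+5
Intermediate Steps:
h(X, u) = (-23 + u)/(7 + X)
p(V) = (-13 - V)/(V*(7 + V)) (p(V) = ((-23 + (10 - V))/(7 + V))/V = ((-13 - V)/(7 + V))/V = (-13 - V)/(V*(7 + V)))
p(-418) - 1*342867 = (-13 - 1*(-418))/((-418)*(7 - 418)) - 1*342867 = -1/418*(-13 + 418)/(-411) - 342867 = -1/418*(-1/411)*405 - 342867 = 135/57266 - 342867 = -19634621487/57266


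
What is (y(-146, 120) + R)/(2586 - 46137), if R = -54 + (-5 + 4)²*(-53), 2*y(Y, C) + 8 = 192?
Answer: 5/14517 ≈ 0.00034442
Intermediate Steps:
y(Y, C) = 92 (y(Y, C) = -4 + (½)*192 = -4 + 96 = 92)
R = -107 (R = -54 + (-1)²*(-53) = -54 + 1*(-53) = -54 - 53 = -107)
(y(-146, 120) + R)/(2586 - 46137) = (92 - 107)/(2586 - 46137) = -15/(-43551) = -15*(-1/43551) = 5/14517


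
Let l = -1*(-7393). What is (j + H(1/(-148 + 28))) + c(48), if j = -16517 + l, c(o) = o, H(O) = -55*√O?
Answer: -9076 - 11*I*√30/12 ≈ -9076.0 - 5.0208*I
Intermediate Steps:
l = 7393
j = -9124 (j = -16517 + 7393 = -9124)
(j + H(1/(-148 + 28))) + c(48) = (-9124 - 55*I*√30/60) + 48 = (-9124 - 11*I*√30/12) + 48 = -9076 - 11*I*√30/12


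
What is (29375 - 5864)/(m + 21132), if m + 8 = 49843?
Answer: 23511/70967 ≈ 0.33130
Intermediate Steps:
m = 49835 (m = -8 + 49843 = 49835)
(29375 - 5864)/(m + 21132) = (29375 - 5864)/(49835 + 21132) = 23511/70967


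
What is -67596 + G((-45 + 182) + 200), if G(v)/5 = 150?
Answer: -66846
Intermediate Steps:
G(v) = 750 (G(v) = 5*150 = 750)
-67596 + G((-45 + 182) + 200) = -67596 + 750 = -66846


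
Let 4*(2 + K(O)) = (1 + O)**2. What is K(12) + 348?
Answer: 1553/4 ≈ 388.25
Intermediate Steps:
K(O) = -2 + (1 + O)**2/4
K(12) + 348 = (-2 + (1 + 12)**2/4) + 348 = (-2 + (1/4)*13**2) + 348 = (-2 + (1/4)*169) + 348 = (-2 + 169/4) + 348 = 161/4 + 348 = 1553/4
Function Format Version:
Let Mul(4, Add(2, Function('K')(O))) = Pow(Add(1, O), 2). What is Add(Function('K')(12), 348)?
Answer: Rational(1553, 4) ≈ 388.25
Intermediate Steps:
Function('K')(O) = Add(-2, Mul(Rational(1, 4), Pow(Add(1, O), 2)))
Add(Function('K')(12), 348) = Add(Add(-2, Mul(Rational(1, 4), Pow(Add(1, 12), 2))), 348) = Add(Add(-2, Mul(Rational(1, 4), Pow(13, 2))), 348) = Add(Add(-2, Mul(Rational(1, 4), 169)), 348) = Add(Add(-2, Rational(169, 4)), 348) = Add(Rational(161, 4), 348) = Rational(1553, 4)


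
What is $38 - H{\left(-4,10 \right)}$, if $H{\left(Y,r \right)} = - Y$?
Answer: $34$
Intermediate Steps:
$38 - H{\left(-4,10 \right)} = 38 - \left(-1\right) \left(-4\right) = 38 - 4 = 34$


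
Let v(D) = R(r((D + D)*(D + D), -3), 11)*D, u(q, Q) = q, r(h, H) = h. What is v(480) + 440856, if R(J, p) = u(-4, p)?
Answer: 438936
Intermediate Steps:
R(J, p) = -4
v(D) = -4*D
v(480) + 440856 = -4*480 + 440856 = -1920 + 440856 = 438936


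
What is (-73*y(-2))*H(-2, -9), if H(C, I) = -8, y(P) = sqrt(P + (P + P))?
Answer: 584*I*sqrt(6) ≈ 1430.5*I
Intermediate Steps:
y(P) = sqrt(3)*sqrt(P) (y(P) = sqrt(P + 2*P) = sqrt(3*P) = sqrt(3)*sqrt(P))
(-73*y(-2))*H(-2, -9) = -73*sqrt(3)*sqrt(-2)*(-8) = -73*sqrt(3)*I*sqrt(2)*(-8) = -73*I*sqrt(6)*(-8) = 584*I*sqrt(6)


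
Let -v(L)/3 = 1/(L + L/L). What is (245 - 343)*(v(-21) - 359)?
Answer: 351673/10 ≈ 35167.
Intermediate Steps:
v(L) = -3/(1 + L) (v(L) = -3/(L + L/L) = -3/(L + 1) = -3/(1 + L))
(245 - 343)*(v(-21) - 359) = (245 - 343)*(-3/(1 - 21) - 359) = -98*(-3/(-20) - 359) = -98*(-3*(-1/20) - 359) = -98*(3/20 - 359) = -98*(-7177/20) = 351673/10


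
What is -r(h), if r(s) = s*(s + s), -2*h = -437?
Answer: -190969/2 ≈ -95485.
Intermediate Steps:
h = 437/2 (h = -1/2*(-437) = 437/2 ≈ 218.50)
r(s) = 2*s**2 (r(s) = s*(2*s) = 2*s**2)
-r(h) = -2*(437/2)**2 = -2*190969/4 = -1*190969/2 = -190969/2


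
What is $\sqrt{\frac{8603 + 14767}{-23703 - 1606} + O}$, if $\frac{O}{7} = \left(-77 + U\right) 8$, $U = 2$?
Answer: $\frac{i \sqrt{2690882491530}}{25309} \approx 64.815 i$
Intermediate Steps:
$O = -4200$ ($O = 7 \left(-77 + 2\right) 8 = 7 \left(\left(-75\right) 8\right) = 7 \left(-600\right) = -4200$)
$\sqrt{\frac{8603 + 14767}{-23703 - 1606} + O} = \sqrt{\frac{8603 + 14767}{-23703 - 1606} - 4200} = \sqrt{\frac{23370}{-25309} - 4200} = \sqrt{23370 \left(- \frac{1}{25309}\right) - 4200} = \sqrt{- \frac{23370}{25309} - 4200} = \sqrt{- \frac{106321170}{25309}} = \frac{i \sqrt{2690882491530}}{25309}$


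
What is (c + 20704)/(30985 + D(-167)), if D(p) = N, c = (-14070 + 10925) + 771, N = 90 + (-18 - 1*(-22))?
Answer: 18330/31079 ≈ 0.58979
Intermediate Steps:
N = 94 (N = 90 + (-18 + 22) = 90 + 4 = 94)
c = -2374 (c = -3145 + 771 = -2374)
D(p) = 94
(c + 20704)/(30985 + D(-167)) = (-2374 + 20704)/(30985 + 94) = 18330/31079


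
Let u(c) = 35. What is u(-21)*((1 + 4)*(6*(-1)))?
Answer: -1050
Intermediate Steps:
u(-21)*((1 + 4)*(6*(-1))) = 35*((1 + 4)*(6*(-1))) = 35*(5*(-6)) = 35*(-30) = -1050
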